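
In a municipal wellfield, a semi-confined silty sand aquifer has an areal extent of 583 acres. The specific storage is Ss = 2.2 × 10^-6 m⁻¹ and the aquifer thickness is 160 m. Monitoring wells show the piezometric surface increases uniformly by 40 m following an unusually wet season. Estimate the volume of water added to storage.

S = Ss × b = 2.2 × 10^-6 m⁻¹ × 160 m = 3.52 × 10^-4
A = 583 acres = 2.359 × 10^6 m²
ΔV = S × A × Δh = 3.52 × 10^-4 × 2.359 × 10^6 m² × 40 m = 33220 m³

ΔV ≈ 33200 m³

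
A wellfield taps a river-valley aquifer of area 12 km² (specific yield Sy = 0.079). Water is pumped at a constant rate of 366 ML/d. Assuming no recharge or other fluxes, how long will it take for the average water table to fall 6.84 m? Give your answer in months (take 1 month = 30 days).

A = 12 km² = 1.2 × 10^7 m²
ΔV = Sy × A × Δh = 0.079 × 1.2 × 10^7 × 6.84 = 6.484 × 10^6 m³
Q = 366 ML/d = 3.66 × 10^5 m³/d
t = ΔV / Q = 6.484 × 10^6 m³ / 3.66 × 10^5 m³/d = 17.72 d
t = 17.72 d ≈ 0.5906 months

t ≈ 0.591 months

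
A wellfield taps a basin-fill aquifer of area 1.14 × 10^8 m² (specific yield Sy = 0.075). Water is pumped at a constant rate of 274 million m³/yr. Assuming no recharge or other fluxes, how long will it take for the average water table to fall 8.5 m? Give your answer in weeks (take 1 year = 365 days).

t ≈ 13.8 weeks

ΔV = Sy × A × Δh = 0.075 × 1.14 × 10^8 × 8.5 = 7.268 × 10^7 m³
Q = 274 million m³/yr = 7.507 × 10^5 m³/d
t = ΔV / Q = 7.268 × 10^7 m³ / 7.507 × 10^5 m³/d = 96.81 d
t = 96.81 d ≈ 13.83 weeks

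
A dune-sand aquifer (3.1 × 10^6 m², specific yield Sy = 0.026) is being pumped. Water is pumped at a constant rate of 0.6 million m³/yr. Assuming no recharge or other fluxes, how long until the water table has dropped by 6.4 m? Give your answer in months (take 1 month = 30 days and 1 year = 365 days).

t ≈ 10.5 months

ΔV = Sy × A × Δh = 0.026 × 3.1 × 10^6 × 6.4 = 5.158 × 10^5 m³
Q = 0.6 million m³/yr = 1644 m³/d
t = ΔV / Q = 5.158 × 10^5 m³ / 1644 m³/d = 313.8 d
t = 313.8 d ≈ 10.46 months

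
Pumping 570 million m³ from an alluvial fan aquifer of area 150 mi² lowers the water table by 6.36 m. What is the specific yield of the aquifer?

Sy ≈ 0.23

A = 150 mi² = 3.885 × 10^8 m²
ΔV = 570 million m³ = 5.7 × 10^8 m³
Sy = ΔV / (A × Δh) = 5.7 × 10^8 m³ / (3.885 × 10^8 m² × 6.36 m) = 0.2307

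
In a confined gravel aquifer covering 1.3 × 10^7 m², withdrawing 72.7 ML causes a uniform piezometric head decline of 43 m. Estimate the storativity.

ΔV = 72.7 ML = 72700 m³
S = ΔV / (A × Δh) = 72700 m³ / (1.3 × 10^7 m² × 43 m) = 1.301 × 10^-4

S ≈ 1.3 × 10^-4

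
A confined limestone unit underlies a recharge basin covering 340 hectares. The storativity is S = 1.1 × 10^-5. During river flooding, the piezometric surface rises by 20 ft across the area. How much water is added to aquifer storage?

A = 340 hectares = 3.4 × 10^6 m²
Δh = 20 ft = 6.096 m
ΔV = S × A × Δh = 1.1 × 10^-5 × 3.4 × 10^6 m² × 6.096 m = 228 m³

ΔV ≈ 228 m³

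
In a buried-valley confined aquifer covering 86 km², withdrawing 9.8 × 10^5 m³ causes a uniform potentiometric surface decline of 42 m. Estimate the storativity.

A = 86 km² = 8.6 × 10^7 m²
S = ΔV / (A × Δh) = 9.8 × 10^5 m³ / (8.6 × 10^7 m² × 42 m) = 2.713 × 10^-4

S ≈ 2.7 × 10^-4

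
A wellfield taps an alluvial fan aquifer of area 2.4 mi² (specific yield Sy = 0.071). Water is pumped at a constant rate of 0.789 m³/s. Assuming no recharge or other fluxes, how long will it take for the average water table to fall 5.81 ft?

A = 2.4 mi² = 6.216 × 10^6 m²
Δh = 5.81 ft = 1.771 m
ΔV = Sy × A × Δh = 0.071 × 6.216 × 10^6 × 1.771 = 7.816 × 10^5 m³
Q = 0.789 m³/s = 68170 m³/d
t = ΔV / Q = 7.816 × 10^5 m³ / 68170 m³/d = 11.46 d

t ≈ 11.5 days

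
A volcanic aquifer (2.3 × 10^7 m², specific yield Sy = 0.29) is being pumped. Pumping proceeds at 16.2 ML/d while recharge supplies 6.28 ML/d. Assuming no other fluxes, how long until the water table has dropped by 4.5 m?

ΔV = Sy × A × Δh = 0.29 × 2.3 × 10^7 × 4.5 = 3.002 × 10^7 m³
Net withdrawal = 16.2 − 6.28 = 9.92 ML/d = 9920 m³/d
t = ΔV / Q = 3.002 × 10^7 m³ / 9920 m³/d = 3026 d

t ≈ 3030 days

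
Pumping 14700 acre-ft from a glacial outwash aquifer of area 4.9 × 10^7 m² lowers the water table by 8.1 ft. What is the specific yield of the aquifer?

Δh = 8.1 ft = 2.469 m
ΔV = 14700 acre-ft = 1.813 × 10^7 m³
Sy = ΔV / (A × Δh) = 1.813 × 10^7 m³ / (4.9 × 10^7 m² × 2.469 m) = 0.1499

Sy ≈ 0.15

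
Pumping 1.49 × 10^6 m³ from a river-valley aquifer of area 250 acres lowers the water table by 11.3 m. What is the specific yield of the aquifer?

A = 250 acres = 1.012 × 10^6 m²
Sy = ΔV / (A × Δh) = 1.49 × 10^6 m³ / (1.012 × 10^6 m² × 11.3 m) = 0.1303

Sy ≈ 0.13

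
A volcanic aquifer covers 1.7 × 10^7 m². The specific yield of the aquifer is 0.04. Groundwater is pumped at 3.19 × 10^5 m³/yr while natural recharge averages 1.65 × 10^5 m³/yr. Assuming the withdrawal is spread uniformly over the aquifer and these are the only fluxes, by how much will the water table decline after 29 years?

Δh ≈ 6.57 m

Net abstraction = 3.19 × 10^5 − 1.65 × 10^5 = 1.54 × 10^5 m³/yr
Q_net = 1.54 × 10^5 m³/yr = 421.9 m³/d
t = 29 years = 10580 d
ΔV = Q × t = 421.9 m³/d × 10580 d = 4.466 × 10^6 m³
Δh = ΔV / (Sy × A) = 4.466 × 10^6 / (0.04 × 1.7 × 10^7) = 6.568 m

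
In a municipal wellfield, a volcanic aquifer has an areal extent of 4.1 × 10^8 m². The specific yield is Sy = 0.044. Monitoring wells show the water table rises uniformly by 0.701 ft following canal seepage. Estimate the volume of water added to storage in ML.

Δh = 0.701 ft = 0.2137 m
ΔV = Sy × A × Δh = 0.044 × 4.1 × 10^8 m² × 0.2137 m = 3.855 × 10^6 m³
ΔV = 3.855 × 10^6 m³ = 3855 ML

ΔV ≈ 3850 ML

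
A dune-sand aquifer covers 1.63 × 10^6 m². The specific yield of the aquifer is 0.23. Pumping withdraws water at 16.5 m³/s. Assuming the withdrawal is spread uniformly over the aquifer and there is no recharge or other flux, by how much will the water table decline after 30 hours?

Q = 16.5 m³/s = 1.426 × 10^6 m³/d
t = 30 hours = 1.25 d
ΔV = Q × t = 1.426 × 10^6 m³/d × 1.25 d = 1.782 × 10^6 m³
Δh = ΔV / (Sy × A) = 1.782 × 10^6 / (0.23 × 1.63 × 10^6) = 4.753 m

Δh ≈ 4.75 m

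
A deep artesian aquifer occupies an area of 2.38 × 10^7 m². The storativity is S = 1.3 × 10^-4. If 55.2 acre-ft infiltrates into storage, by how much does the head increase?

Δh ≈ 22 m

ΔV = 55.2 acre-ft = 68090 m³
Δh = ΔV / (S × A) = 68090 m³ / (1.3 × 10^-4 × 2.38 × 10^7 m²) = 22.01 m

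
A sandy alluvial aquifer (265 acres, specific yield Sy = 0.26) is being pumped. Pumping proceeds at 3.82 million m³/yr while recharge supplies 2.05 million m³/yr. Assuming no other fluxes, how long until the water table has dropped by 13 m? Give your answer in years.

t ≈ 2.05 years

A = 265 acres = 1.072 × 10^6 m²
ΔV = Sy × A × Δh = 0.26 × 1.072 × 10^6 × 13 = 3.625 × 10^6 m³
Net withdrawal = 3.82 − 2.05 = 1.77 million m³/yr = 4849 m³/d
t = ΔV / Q = 3.625 × 10^6 m³ / 4849 m³/d = 747.5 d
t = 747.5 d ≈ 2.048 years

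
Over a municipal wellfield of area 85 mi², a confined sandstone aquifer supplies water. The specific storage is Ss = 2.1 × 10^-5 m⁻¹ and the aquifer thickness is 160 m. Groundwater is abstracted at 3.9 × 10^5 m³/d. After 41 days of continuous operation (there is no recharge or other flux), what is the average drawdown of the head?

Δh ≈ 21.6 m

S = Ss × b = 2.1 × 10^-5 m⁻¹ × 160 m = 3.36 × 10^-3
A = 85 mi² = 2.201 × 10^8 m²
ΔV = Q × t = 3.9 × 10^5 m³/d × 41 d = 1.599 × 10^7 m³
Δh = ΔV / (S × A) = 1.599 × 10^7 / (0.00336 × 2.201 × 10^8) = 21.62 m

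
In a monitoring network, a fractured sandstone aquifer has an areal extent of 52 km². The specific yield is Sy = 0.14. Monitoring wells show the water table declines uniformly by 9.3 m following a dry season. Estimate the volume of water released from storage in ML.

ΔV ≈ 67700 ML

A = 52 km² = 5.2 × 10^7 m²
ΔV = Sy × A × Δh = 0.14 × 5.2 × 10^7 m² × 9.3 m = 6.77 × 10^7 m³
ΔV = 6.77 × 10^7 m³ = 67700 ML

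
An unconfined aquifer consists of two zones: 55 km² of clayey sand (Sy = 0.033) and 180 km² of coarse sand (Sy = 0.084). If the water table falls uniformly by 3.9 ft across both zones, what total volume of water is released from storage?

ΔV ≈ 2.01 × 10^7 m³

A₁ = 55 km² = 5.5 × 10^7 m²; A₂ = 180 km² = 1.8 × 10^8 m²
Δh = 3.9 ft = 1.189 m
ΔV₁ = 0.033 × 5.5 × 10^7 × 1.189 = 2.158 × 10^6 m³
ΔV₂ = 0.084 × 1.8 × 10^8 × 1.189 = 1.797 × 10^7 m³
ΔV = ΔV₁ + ΔV₂ = 2.013 × 10^7 m³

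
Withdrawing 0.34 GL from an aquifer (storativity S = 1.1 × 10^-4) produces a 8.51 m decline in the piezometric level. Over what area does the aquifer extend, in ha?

ΔV = 0.34 GL = 3.4 × 10^5 m³
A = ΔV / (S × Δh) = 3.4 × 10^5 / (1.1 × 10^-4 × 8.51) = 3.632 × 10^8 m²
A = 3.632 × 10^8 m² = 36320 ha

A ≈ 36300 ha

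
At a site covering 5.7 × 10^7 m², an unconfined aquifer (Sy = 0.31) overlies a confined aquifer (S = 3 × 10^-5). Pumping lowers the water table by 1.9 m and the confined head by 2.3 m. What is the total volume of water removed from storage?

ΔV ≈ 3.36 × 10^7 m³

Unconfined: ΔV_u = Sy × A × Δh_u = 0.31 × 5.7 × 10^7 × 1.9 = 3.357 × 10^7 m³
Confined: ΔV_c = S × A × Δh_c = 3 × 10^-5 × 5.7 × 10^7 × 2.3 = 3933 m³
Total ΔV = 3.357 × 10^7 + 3933 = 3.358 × 10^7 m³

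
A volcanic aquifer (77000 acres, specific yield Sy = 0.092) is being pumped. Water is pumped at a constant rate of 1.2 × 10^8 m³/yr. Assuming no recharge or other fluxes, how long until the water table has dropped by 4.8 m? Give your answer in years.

A = 77000 acres = 3.116 × 10^8 m²
ΔV = Sy × A × Δh = 0.092 × 3.116 × 10^8 × 4.8 = 1.376 × 10^8 m³
Q = 1.2 × 10^8 m³/yr = 3.288 × 10^5 m³/d
t = ΔV / Q = 1.376 × 10^8 m³ / 3.288 × 10^5 m³/d = 418.6 d
t = 418.6 d ≈ 1.147 years

t ≈ 1.15 years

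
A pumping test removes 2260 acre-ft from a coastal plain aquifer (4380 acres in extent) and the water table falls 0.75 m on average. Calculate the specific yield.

Sy ≈ 0.21

A = 4380 acres = 1.773 × 10^7 m²
ΔV = 2260 acre-ft = 2.788 × 10^6 m³
Sy = ΔV / (A × Δh) = 2.788 × 10^6 m³ / (1.773 × 10^7 m² × 0.75 m) = 0.2097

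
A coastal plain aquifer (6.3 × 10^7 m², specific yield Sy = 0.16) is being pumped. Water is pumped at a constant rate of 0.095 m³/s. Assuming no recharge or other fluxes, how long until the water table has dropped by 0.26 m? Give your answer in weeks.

t ≈ 45.6 weeks

ΔV = Sy × A × Δh = 0.16 × 6.3 × 10^7 × 0.26 = 2.621 × 10^6 m³
Q = 0.095 m³/s = 8208 m³/d
t = ΔV / Q = 2.621 × 10^6 m³ / 8208 m³/d = 319.3 d
t = 319.3 d ≈ 45.61 weeks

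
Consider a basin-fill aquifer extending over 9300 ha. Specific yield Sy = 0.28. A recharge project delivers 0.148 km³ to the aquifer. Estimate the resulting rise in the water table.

Δh ≈ 5.68 m

A = 9300 ha = 9.3 × 10^7 m²
ΔV = 0.148 km³ = 1.48 × 10^8 m³
Δh = ΔV / (Sy × A) = 1.48 × 10^8 m³ / (0.28 × 9.3 × 10^7 m²) = 5.684 m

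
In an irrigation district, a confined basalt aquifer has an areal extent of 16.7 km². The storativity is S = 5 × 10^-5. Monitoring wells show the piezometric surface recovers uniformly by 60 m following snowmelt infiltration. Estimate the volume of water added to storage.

A = 16.7 km² = 1.67 × 10^7 m²
ΔV = S × A × Δh = 5 × 10^-5 × 1.67 × 10^7 m² × 60 m = 50100 m³

ΔV ≈ 50100 m³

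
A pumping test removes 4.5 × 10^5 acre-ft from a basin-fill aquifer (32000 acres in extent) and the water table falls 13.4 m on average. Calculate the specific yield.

A = 32000 acres = 1.295 × 10^8 m²
ΔV = 4.5 × 10^5 acre-ft = 5.551 × 10^8 m³
Sy = ΔV / (A × Δh) = 5.551 × 10^8 m³ / (1.295 × 10^8 m² × 13.4 m) = 0.3199

Sy ≈ 0.32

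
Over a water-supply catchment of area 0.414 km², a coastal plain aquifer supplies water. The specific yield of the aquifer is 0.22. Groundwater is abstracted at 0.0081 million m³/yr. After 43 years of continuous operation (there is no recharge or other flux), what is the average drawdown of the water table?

A = 0.414 km² = 4.14 × 10^5 m²
Q = 0.0081 million m³/yr = 22.19 m³/d
t = 43 years = 15700 d
ΔV = Q × t = 22.19 m³/d × 15700 d = 3.483 × 10^5 m³
Δh = ΔV / (Sy × A) = 3.483 × 10^5 / (0.22 × 4.14 × 10^5) = 3.824 m

Δh ≈ 3.82 m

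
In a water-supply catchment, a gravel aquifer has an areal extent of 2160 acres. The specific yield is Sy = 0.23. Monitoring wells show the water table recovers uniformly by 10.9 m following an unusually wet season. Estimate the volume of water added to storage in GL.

ΔV ≈ 21.9 GL

A = 2160 acres = 8.741 × 10^6 m²
ΔV = Sy × A × Δh = 0.23 × 8.741 × 10^6 m² × 10.9 m = 2.191 × 10^7 m³
ΔV = 2.191 × 10^7 m³ = 21.91 GL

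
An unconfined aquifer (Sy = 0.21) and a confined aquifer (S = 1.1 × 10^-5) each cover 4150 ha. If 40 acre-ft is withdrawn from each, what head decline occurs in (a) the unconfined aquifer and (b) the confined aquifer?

Δh_u ≈ 0.00566 m; Δh_c ≈ 108 m

A = 4150 ha = 4.15 × 10^7 m²
ΔV = 40 acre-ft = 49340 m³
Unconfined: Δh_u = ΔV/(Sy·A) = 49340/(0.21 × 4.15 × 10^7) = 0.005661 m
Confined: Δh_c = ΔV/(S·A) = 49340/(1.1 × 10^-5 × 4.15 × 10^7) = 108.1 m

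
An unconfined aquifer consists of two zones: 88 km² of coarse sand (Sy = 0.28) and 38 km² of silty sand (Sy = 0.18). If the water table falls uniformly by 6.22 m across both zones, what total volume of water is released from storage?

A₁ = 88 km² = 8.8 × 10^7 m²; A₂ = 38 km² = 3.8 × 10^7 m²
ΔV₁ = 0.28 × 8.8 × 10^7 × 6.22 = 1.533 × 10^8 m³
ΔV₂ = 0.18 × 3.8 × 10^7 × 6.22 = 4.254 × 10^7 m³
ΔV = ΔV₁ + ΔV₂ = 1.958 × 10^8 m³

ΔV ≈ 1.96 × 10^8 m³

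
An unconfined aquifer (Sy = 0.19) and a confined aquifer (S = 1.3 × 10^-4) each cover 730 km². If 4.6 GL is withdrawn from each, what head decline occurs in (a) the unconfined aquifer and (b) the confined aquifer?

A = 730 km² = 7.3 × 10^8 m²
ΔV = 4.6 GL = 4.6 × 10^6 m³
Unconfined: Δh_u = ΔV/(Sy·A) = 4.6 × 10^6/(0.19 × 7.3 × 10^8) = 0.03317 m
Confined: Δh_c = ΔV/(S·A) = 4.6 × 10^6/(1.3 × 10^-4 × 7.3 × 10^8) = 48.47 m

Δh_u ≈ 0.0332 m; Δh_c ≈ 48.5 m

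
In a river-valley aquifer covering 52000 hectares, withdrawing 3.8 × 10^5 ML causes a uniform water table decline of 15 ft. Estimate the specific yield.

A = 52000 hectares = 5.2 × 10^8 m²
Δh = 15 ft = 4.572 m
ΔV = 3.8 × 10^5 ML = 3.8 × 10^8 m³
Sy = ΔV / (A × Δh) = 3.8 × 10^8 m³ / (5.2 × 10^8 m² × 4.572 m) = 0.1598

Sy ≈ 0.16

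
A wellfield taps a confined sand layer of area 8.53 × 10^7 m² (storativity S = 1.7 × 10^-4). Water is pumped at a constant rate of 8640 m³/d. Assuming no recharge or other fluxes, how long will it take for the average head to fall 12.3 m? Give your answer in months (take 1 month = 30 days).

t ≈ 0.688 months

ΔV = S × A × Δh = 1.7 × 10^-4 × 8.53 × 10^7 × 12.3 = 1.784 × 10^5 m³
t = ΔV / Q = 1.784 × 10^5 m³ / 8640 m³/d = 20.64 d
t = 20.64 d ≈ 0.6881 months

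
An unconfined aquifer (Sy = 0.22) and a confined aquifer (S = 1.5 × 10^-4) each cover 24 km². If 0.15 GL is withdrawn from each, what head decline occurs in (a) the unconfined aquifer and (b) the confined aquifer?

Δh_u ≈ 0.0284 m; Δh_c ≈ 41.7 m

A = 24 km² = 2.4 × 10^7 m²
ΔV = 0.15 GL = 1.5 × 10^5 m³
Unconfined: Δh_u = ΔV/(Sy·A) = 1.5 × 10^5/(0.22 × 2.4 × 10^7) = 0.02841 m
Confined: Δh_c = ΔV/(S·A) = 1.5 × 10^5/(1.5 × 10^-4 × 2.4 × 10^7) = 41.67 m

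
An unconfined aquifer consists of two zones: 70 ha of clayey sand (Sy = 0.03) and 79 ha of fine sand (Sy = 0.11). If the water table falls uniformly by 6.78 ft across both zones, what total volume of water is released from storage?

A₁ = 70 ha = 7 × 10^5 m²; A₂ = 79 ha = 7.9 × 10^5 m²
Δh = 6.78 ft = 2.067 m
ΔV₁ = 0.03 × 7 × 10^5 × 2.067 = 43400 m³
ΔV₂ = 0.11 × 7.9 × 10^5 × 2.067 = 1.796 × 10^5 m³
ΔV = ΔV₁ + ΔV₂ = 2.23 × 10^5 m³

ΔV ≈ 2.23 × 10^5 m³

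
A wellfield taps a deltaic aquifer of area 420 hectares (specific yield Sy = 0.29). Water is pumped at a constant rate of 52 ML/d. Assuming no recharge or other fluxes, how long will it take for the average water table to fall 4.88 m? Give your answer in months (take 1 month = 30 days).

A = 420 hectares = 4.2 × 10^6 m²
ΔV = Sy × A × Δh = 0.29 × 4.2 × 10^6 × 4.88 = 5.944 × 10^6 m³
Q = 52 ML/d = 52000 m³/d
t = ΔV / Q = 5.944 × 10^6 m³ / 52000 m³/d = 114.3 d
t = 114.3 d ≈ 3.81 months

t ≈ 3.81 months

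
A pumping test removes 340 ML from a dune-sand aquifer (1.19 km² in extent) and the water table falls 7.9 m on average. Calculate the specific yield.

A = 1.19 km² = 1.19 × 10^6 m²
ΔV = 340 ML = 3.4 × 10^5 m³
Sy = ΔV / (A × Δh) = 3.4 × 10^5 m³ / (1.19 × 10^6 m² × 7.9 m) = 0.03617

Sy ≈ 0.036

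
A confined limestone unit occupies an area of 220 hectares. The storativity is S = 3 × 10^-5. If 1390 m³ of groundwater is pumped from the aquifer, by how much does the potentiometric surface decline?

A = 220 hectares = 2.2 × 10^6 m²
Δh = ΔV / (S × A) = 1390 m³ / (3 × 10^-5 × 2.2 × 10^6 m²) = 21.06 m

Δh ≈ 21.1 m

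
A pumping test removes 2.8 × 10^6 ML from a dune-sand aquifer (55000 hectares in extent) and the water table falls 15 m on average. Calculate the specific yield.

Sy ≈ 0.34

A = 55000 hectares = 5.5 × 10^8 m²
ΔV = 2.8 × 10^6 ML = 2.8 × 10^9 m³
Sy = ΔV / (A × Δh) = 2.8 × 10^9 m³ / (5.5 × 10^8 m² × 15 m) = 0.3394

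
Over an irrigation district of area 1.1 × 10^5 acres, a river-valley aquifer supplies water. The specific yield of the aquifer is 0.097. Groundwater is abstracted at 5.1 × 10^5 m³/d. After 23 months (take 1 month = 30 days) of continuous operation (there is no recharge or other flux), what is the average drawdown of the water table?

Δh ≈ 8.15 m

A = 1.1 × 10^5 acres = 4.452 × 10^8 m²
t = 23 months = 690 d
ΔV = Q × t = 5.1 × 10^5 m³/d × 690 d = 3.519 × 10^8 m³
Δh = ΔV / (Sy × A) = 3.519 × 10^8 / (0.097 × 4.452 × 10^8) = 8.15 m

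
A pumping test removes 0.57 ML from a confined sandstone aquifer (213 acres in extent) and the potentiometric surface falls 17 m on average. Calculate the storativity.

S ≈ 3.9 × 10^-5

A = 213 acres = 8.62 × 10^5 m²
ΔV = 0.57 ML = 570 m³
S = ΔV / (A × Δh) = 570 m³ / (8.62 × 10^5 m² × 17 m) = 3.89 × 10^-5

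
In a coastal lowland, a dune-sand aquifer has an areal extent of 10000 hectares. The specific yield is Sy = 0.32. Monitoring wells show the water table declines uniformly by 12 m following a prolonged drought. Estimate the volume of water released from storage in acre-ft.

A = 10000 hectares = 1 × 10^8 m²
ΔV = Sy × A × Δh = 0.32 × 1 × 10^8 m² × 12 m = 3.84 × 10^8 m³
ΔV = 3.84 × 10^8 m³ = 3.113 × 10^5 acre-ft

ΔV ≈ 3.11 × 10^5 acre-ft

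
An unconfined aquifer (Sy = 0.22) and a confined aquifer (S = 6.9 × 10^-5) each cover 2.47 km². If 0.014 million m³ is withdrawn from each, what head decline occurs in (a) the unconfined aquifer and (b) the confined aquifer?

Δh_u ≈ 0.0258 m; Δh_c ≈ 82.1 m

A = 2.47 km² = 2.47 × 10^6 m²
ΔV = 0.014 million m³ = 14000 m³
Unconfined: Δh_u = ΔV/(Sy·A) = 14000/(0.22 × 2.47 × 10^6) = 0.02576 m
Confined: Δh_c = ΔV/(S·A) = 14000/(6.9 × 10^-5 × 2.47 × 10^6) = 82.15 m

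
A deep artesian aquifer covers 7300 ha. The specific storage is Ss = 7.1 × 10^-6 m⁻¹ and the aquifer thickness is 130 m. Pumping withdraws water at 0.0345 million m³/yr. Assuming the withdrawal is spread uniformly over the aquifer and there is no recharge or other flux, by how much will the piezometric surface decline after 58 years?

S = Ss × b = 7.1 × 10^-6 m⁻¹ × 130 m = 9.23 × 10^-4
A = 7300 ha = 7.3 × 10^7 m²
Q = 0.0345 million m³/yr = 94.52 m³/d
t = 58 years = 21170 d
ΔV = Q × t = 94.52 m³/d × 21170 d = 2.001 × 10^6 m³
Δh = ΔV / (S × A) = 2.001 × 10^6 / (9.23 × 10^-4 × 7.3 × 10^7) = 29.7 m

Δh ≈ 29.7 m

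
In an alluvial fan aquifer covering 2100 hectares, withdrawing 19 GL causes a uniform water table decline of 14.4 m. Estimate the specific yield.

Sy ≈ 0.063

A = 2100 hectares = 2.1 × 10^7 m²
ΔV = 19 GL = 1.9 × 10^7 m³
Sy = ΔV / (A × Δh) = 1.9 × 10^7 m³ / (2.1 × 10^7 m² × 14.4 m) = 0.06283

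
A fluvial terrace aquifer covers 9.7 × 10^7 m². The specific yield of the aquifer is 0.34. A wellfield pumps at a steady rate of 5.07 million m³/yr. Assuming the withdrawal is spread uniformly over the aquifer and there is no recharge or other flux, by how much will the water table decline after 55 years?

Q = 5.07 million m³/yr = 13890 m³/d
t = 55 years = 20080 d
ΔV = Q × t = 13890 m³/d × 20080 d = 2.788 × 10^8 m³
Δh = ΔV / (Sy × A) = 2.788 × 10^8 / (0.34 × 9.7 × 10^7) = 8.455 m

Δh ≈ 8.46 m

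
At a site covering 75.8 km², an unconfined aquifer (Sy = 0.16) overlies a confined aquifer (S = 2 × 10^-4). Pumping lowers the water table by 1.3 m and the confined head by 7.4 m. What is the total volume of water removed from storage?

ΔV ≈ 1.59 × 10^7 m³

A = 75.8 km² = 7.58 × 10^7 m²
Unconfined: ΔV_u = Sy × A × Δh_u = 0.16 × 7.58 × 10^7 × 1.3 = 1.577 × 10^7 m³
Confined: ΔV_c = S × A × Δh_c = 2 × 10^-4 × 7.58 × 10^7 × 7.4 = 1.122 × 10^5 m³
Total ΔV = 1.577 × 10^7 + 1.122 × 10^5 = 1.588 × 10^7 m³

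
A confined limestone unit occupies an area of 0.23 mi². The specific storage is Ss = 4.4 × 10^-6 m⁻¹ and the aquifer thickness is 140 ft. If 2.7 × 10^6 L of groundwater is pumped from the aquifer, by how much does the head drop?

b = 140 ft = 42.67 m
S = Ss × b = 4.4 × 10^-6 m⁻¹ × 42.67 m = 1.878 × 10^-4
A = 0.23 mi² = 5.957 × 10^5 m²
ΔV = 2.7 × 10^6 L = 2700 m³
Δh = ΔV / (S × A) = 2700 m³ / (1.878 × 10^-4 × 5.957 × 10^5 m²) = 24.14 m

Δh ≈ 24.1 m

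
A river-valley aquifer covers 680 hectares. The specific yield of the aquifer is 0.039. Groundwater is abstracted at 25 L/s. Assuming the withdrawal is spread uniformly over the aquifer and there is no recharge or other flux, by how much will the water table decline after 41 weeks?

A = 680 hectares = 6.8 × 10^6 m²
Q = 25 L/s = 2160 m³/d
t = 41 weeks = 287 d
ΔV = Q × t = 2160 m³/d × 287 d = 6.199 × 10^5 m³
Δh = ΔV / (Sy × A) = 6.199 × 10^5 / (0.039 × 6.8 × 10^6) = 2.338 m

Δh ≈ 2.34 m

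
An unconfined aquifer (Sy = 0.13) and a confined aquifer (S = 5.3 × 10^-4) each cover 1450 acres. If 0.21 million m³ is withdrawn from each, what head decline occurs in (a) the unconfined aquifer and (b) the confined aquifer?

Δh_u ≈ 0.275 m; Δh_c ≈ 67.5 m

A = 1450 acres = 5.868 × 10^6 m²
ΔV = 0.21 million m³ = 2.1 × 10^5 m³
Unconfined: Δh_u = ΔV/(Sy·A) = 2.1 × 10^5/(0.13 × 5.868 × 10^6) = 0.2753 m
Confined: Δh_c = ΔV/(S·A) = 2.1 × 10^5/(5.3 × 10^-4 × 5.868 × 10^6) = 67.52 m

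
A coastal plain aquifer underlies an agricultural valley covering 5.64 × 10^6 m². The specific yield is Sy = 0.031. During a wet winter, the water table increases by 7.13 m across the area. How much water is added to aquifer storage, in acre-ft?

ΔV = Sy × A × Δh = 0.031 × 5.64 × 10^6 m² × 7.13 m = 1.247 × 10^6 m³
ΔV = 1.247 × 10^6 m³ = 1011 acre-ft

ΔV ≈ 1010 acre-ft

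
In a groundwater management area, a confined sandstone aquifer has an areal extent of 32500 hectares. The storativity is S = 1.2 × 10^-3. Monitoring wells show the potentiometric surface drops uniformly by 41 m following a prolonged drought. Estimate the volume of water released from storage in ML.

A = 32500 hectares = 3.25 × 10^8 m²
ΔV = S × A × Δh = 0.0012 × 3.25 × 10^8 m² × 41 m = 1.599 × 10^7 m³
ΔV = 1.599 × 10^7 m³ = 15990 ML

ΔV ≈ 16000 ML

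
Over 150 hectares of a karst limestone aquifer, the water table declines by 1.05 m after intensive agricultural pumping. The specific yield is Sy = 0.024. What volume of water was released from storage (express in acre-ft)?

ΔV ≈ 30.6 acre-ft

A = 150 hectares = 1.5 × 10^6 m²
ΔV = Sy × A × Δh = 0.024 × 1.5 × 10^6 m² × 1.05 m = 37800 m³
ΔV = 37800 m³ = 30.64 acre-ft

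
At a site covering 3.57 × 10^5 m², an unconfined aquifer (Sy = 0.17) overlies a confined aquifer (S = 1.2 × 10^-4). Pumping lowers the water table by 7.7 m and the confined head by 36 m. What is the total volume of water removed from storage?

Unconfined: ΔV_u = Sy × A × Δh_u = 0.17 × 3.57 × 10^5 × 7.7 = 4.673 × 10^5 m³
Confined: ΔV_c = S × A × Δh_c = 1.2 × 10^-4 × 3.57 × 10^5 × 36 = 1542 m³
Total ΔV = 4.673 × 10^5 + 1542 = 4.689 × 10^5 m³

ΔV ≈ 4.69 × 10^5 m³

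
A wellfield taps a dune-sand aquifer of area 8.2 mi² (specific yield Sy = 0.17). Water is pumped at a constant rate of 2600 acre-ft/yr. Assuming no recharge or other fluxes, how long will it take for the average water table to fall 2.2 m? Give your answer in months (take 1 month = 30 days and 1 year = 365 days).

t ≈ 30.1 months

A = 8.2 mi² = 2.124 × 10^7 m²
ΔV = Sy × A × Δh = 0.17 × 2.124 × 10^7 × 2.2 = 7.943 × 10^6 m³
Q = 2600 acre-ft/yr = 8786 m³/d
t = ΔV / Q = 7.943 × 10^6 m³ / 8786 m³/d = 904 d
t = 904 d ≈ 30.13 months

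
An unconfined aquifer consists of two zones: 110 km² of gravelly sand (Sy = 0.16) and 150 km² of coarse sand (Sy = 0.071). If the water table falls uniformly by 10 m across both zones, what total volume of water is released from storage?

A₁ = 110 km² = 1.1 × 10^8 m²; A₂ = 150 km² = 1.5 × 10^8 m²
ΔV₁ = 0.16 × 1.1 × 10^8 × 10 = 1.76 × 10^8 m³
ΔV₂ = 0.071 × 1.5 × 10^8 × 10 = 1.065 × 10^8 m³
ΔV = ΔV₁ + ΔV₂ = 2.825 × 10^8 m³

ΔV ≈ 2.83 × 10^8 m³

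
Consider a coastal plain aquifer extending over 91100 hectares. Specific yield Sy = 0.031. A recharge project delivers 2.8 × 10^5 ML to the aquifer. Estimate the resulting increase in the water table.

Δh ≈ 9.91 m

A = 91100 hectares = 9.11 × 10^8 m²
ΔV = 2.8 × 10^5 ML = 2.8 × 10^8 m³
Δh = ΔV / (Sy × A) = 2.8 × 10^8 m³ / (0.031 × 9.11 × 10^8 m²) = 9.915 m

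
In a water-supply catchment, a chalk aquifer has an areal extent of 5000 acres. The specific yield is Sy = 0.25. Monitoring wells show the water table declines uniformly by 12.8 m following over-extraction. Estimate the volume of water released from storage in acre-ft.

ΔV ≈ 52500 acre-ft

A = 5000 acres = 2.023 × 10^7 m²
ΔV = Sy × A × Δh = 0.25 × 2.023 × 10^7 m² × 12.8 m = 6.475 × 10^7 m³
ΔV = 6.475 × 10^7 m³ = 52490 acre-ft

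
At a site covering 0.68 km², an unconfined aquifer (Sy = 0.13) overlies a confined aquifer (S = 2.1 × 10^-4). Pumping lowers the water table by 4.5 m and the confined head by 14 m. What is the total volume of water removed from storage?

ΔV ≈ 4 × 10^5 m³

A = 0.68 km² = 6.8 × 10^5 m²
Unconfined: ΔV_u = Sy × A × Δh_u = 0.13 × 6.8 × 10^5 × 4.5 = 3.978 × 10^5 m³
Confined: ΔV_c = S × A × Δh_c = 2.1 × 10^-4 × 6.8 × 10^5 × 14 = 1999 m³
Total ΔV = 3.978 × 10^5 + 1999 = 3.998 × 10^5 m³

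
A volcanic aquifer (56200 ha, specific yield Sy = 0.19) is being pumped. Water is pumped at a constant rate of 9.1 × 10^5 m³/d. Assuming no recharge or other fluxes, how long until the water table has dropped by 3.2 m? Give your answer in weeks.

t ≈ 53.6 weeks

A = 56200 ha = 5.62 × 10^8 m²
ΔV = Sy × A × Δh = 0.19 × 5.62 × 10^8 × 3.2 = 3.417 × 10^8 m³
t = ΔV / Q = 3.417 × 10^8 m³ / 9.1 × 10^5 m³/d = 375.5 d
t = 375.5 d ≈ 53.64 weeks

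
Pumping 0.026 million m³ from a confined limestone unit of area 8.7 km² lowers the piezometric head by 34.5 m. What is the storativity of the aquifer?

A = 8.7 km² = 8.7 × 10^6 m²
ΔV = 0.026 million m³ = 26000 m³
S = ΔV / (A × Δh) = 26000 m³ / (8.7 × 10^6 m² × 34.5 m) = 8.662 × 10^-5

S ≈ 8.7 × 10^-5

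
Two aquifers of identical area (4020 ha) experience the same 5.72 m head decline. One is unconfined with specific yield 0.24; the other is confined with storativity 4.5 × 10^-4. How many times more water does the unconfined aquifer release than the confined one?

A = 4020 ha = 4.02 × 10^7 m²
Unconfined: ΔV_u = Sy × A × Δh = 0.24 × 4.02 × 10^7 × 5.72 = 5.519 × 10^7 m³
Confined: ΔV_c = S × A × Δh = 4.5 × 10^-4 × 4.02 × 10^7 × 5.72 = 1.035 × 10^5 m³
Ratio = ΔV_u / ΔV_c = Sy / S = 0.24 / 4.5 × 10^-4 = 533.3

ΔV_u / ΔV_c ≈ 533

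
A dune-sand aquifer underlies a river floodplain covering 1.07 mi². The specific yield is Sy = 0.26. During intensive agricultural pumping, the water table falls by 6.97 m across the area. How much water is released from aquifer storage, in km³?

ΔV ≈ 0.00502 km³

A = 1.07 mi² = 2.771 × 10^6 m²
ΔV = Sy × A × Δh = 0.26 × 2.771 × 10^6 m² × 6.97 m = 5.022 × 10^6 m³
ΔV = 5.022 × 10^6 m³ = 0.005022 km³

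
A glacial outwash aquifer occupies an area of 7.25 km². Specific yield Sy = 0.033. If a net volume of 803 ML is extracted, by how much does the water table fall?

A = 7.25 km² = 7.25 × 10^6 m²
ΔV = 803 ML = 8.03 × 10^5 m³
Δh = ΔV / (Sy × A) = 8.03 × 10^5 m³ / (0.033 × 7.25 × 10^6 m²) = 3.356 m

Δh ≈ 3.36 m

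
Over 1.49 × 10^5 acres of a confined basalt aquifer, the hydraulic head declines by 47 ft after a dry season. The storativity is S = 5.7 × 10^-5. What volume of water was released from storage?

A = 1.49 × 10^5 acres = 6.03 × 10^8 m²
Δh = 47 ft = 14.33 m
ΔV = S × A × Δh = 5.7 × 10^-5 × 6.03 × 10^8 m² × 14.33 m = 4.924 × 10^5 m³

ΔV ≈ 4.92 × 10^5 m³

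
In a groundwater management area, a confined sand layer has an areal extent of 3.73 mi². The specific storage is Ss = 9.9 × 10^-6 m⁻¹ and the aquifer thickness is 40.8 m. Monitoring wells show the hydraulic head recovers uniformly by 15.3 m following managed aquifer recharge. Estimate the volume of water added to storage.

ΔV ≈ 59700 m³

S = Ss × b = 9.9 × 10^-6 m⁻¹ × 40.8 m = 4.039 × 10^-4
A = 3.73 mi² = 9.661 × 10^6 m²
ΔV = S × A × Δh = 4.039 × 10^-4 × 9.661 × 10^6 m² × 15.3 m = 59700 m³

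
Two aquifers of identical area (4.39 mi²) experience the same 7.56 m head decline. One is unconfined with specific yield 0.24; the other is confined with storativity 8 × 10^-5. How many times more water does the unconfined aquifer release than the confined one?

A = 4.39 mi² = 1.137 × 10^7 m²
Unconfined: ΔV_u = Sy × A × Δh = 0.24 × 1.137 × 10^7 × 7.56 = 2.063 × 10^7 m³
Confined: ΔV_c = S × A × Δh = 8 × 10^-5 × 1.137 × 10^7 × 7.56 = 6877 m³
Ratio = ΔV_u / ΔV_c = Sy / S = 0.24 / 8 × 10^-5 = 3000

ΔV_u / ΔV_c ≈ 3000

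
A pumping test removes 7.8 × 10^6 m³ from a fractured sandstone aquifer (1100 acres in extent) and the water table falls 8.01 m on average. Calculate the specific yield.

A = 1100 acres = 4.452 × 10^6 m²
Sy = ΔV / (A × Δh) = 7.8 × 10^6 m³ / (4.452 × 10^6 m² × 8.01 m) = 0.2188

Sy ≈ 0.22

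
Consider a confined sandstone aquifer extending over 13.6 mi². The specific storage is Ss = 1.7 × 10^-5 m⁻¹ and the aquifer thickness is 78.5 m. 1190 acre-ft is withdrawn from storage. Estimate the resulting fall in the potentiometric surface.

Δh ≈ 31.2 m

S = Ss × b = 1.7 × 10^-5 m⁻¹ × 78.5 m = 1.335 × 10^-3
A = 13.6 mi² = 3.522 × 10^7 m²
ΔV = 1190 acre-ft = 1.468 × 10^6 m³
Δh = ΔV / (S × A) = 1.468 × 10^6 m³ / (0.001334 × 3.522 × 10^7 m²) = 31.23 m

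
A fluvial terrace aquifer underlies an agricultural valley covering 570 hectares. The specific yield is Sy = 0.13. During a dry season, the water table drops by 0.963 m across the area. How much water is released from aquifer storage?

ΔV ≈ 7.14 × 10^5 m³

A = 570 hectares = 5.7 × 10^6 m²
ΔV = Sy × A × Δh = 0.13 × 5.7 × 10^6 m² × 0.963 m = 7.136 × 10^5 m³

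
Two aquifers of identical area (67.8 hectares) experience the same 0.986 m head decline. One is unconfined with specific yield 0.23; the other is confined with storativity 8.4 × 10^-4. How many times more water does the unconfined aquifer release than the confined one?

A = 67.8 hectares = 6.78 × 10^5 m²
Unconfined: ΔV_u = Sy × A × Δh = 0.23 × 6.78 × 10^5 × 0.986 = 1.538 × 10^5 m³
Confined: ΔV_c = S × A × Δh = 8.4 × 10^-4 × 6.78 × 10^5 × 0.986 = 561.5 m³
Ratio = ΔV_u / ΔV_c = Sy / S = 0.23 / 8.4 × 10^-4 = 273.8

ΔV_u / ΔV_c ≈ 274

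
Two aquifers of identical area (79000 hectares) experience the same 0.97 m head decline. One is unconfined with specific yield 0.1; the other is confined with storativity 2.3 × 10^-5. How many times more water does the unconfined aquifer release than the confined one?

ΔV_u / ΔV_c ≈ 4350

A = 79000 hectares = 7.9 × 10^8 m²
Unconfined: ΔV_u = Sy × A × Δh = 0.1 × 7.9 × 10^8 × 0.97 = 7.663 × 10^7 m³
Confined: ΔV_c = S × A × Δh = 2.3 × 10^-5 × 7.9 × 10^8 × 0.97 = 17620 m³
Ratio = ΔV_u / ΔV_c = Sy / S = 0.1 / 2.3 × 10^-5 = 4348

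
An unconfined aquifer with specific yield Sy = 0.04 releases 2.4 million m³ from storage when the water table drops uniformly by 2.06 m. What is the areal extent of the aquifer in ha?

A ≈ 2910 ha

ΔV = 2.4 million m³ = 2.4 × 10^6 m³
A = ΔV / (Sy × Δh) = 2.4 × 10^6 / (0.04 × 2.06) = 2.913 × 10^7 m²
A = 2.913 × 10^7 m² = 2913 ha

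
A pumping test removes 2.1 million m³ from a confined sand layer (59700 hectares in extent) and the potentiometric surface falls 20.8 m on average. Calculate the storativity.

A = 59700 hectares = 5.97 × 10^8 m²
ΔV = 2.1 million m³ = 2.1 × 10^6 m³
S = ΔV / (A × Δh) = 2.1 × 10^6 m³ / (5.97 × 10^8 m² × 20.8 m) = 1.691 × 10^-4

S ≈ 1.7 × 10^-4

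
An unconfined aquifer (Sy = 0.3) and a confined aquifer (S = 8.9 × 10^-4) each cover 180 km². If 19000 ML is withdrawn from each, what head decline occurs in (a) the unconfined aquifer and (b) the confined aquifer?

Δh_u ≈ 0.352 m; Δh_c ≈ 119 m

A = 180 km² = 1.8 × 10^8 m²
ΔV = 19000 ML = 1.9 × 10^7 m³
Unconfined: Δh_u = ΔV/(Sy·A) = 1.9 × 10^7/(0.3 × 1.8 × 10^8) = 0.3519 m
Confined: Δh_c = ΔV/(S·A) = 1.9 × 10^7/(8.9 × 10^-4 × 1.8 × 10^8) = 118.6 m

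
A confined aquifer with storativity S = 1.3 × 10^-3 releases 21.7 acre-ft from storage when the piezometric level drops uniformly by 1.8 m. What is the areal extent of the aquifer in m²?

ΔV = 21.7 acre-ft = 26770 m³
A = ΔV / (S × Δh) = 26770 / (0.0013 × 1.8) = 1.144 × 10^7 m²

A ≈ 1.14 × 10^7 m²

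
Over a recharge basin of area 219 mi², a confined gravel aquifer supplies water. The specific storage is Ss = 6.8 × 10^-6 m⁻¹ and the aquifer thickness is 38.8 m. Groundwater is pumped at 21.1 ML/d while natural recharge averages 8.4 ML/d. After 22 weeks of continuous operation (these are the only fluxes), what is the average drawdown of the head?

S = Ss × b = 6.8 × 10^-6 m⁻¹ × 38.8 m = 2.638 × 10^-4
A = 219 mi² = 5.672 × 10^8 m²
Net abstraction = 21.1 − 8.4 = 12.7 ML/d
Q_net = 12.7 ML/d = 12700 m³/d
t = 22 weeks = 154 d
ΔV = Q × t = 12700 m³/d × 154 d = 1.956 × 10^6 m³
Δh = ΔV / (S × A) = 1.956 × 10^6 / (2.638 × 10^-4 × 5.672 × 10^8) = 13.07 m

Δh ≈ 13.1 m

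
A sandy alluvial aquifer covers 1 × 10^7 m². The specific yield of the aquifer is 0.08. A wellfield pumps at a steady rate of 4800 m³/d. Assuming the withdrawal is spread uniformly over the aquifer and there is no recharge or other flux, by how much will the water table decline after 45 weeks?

Δh ≈ 1.89 m

t = 45 weeks = 315 d
ΔV = Q × t = 4800 m³/d × 315 d = 1.512 × 10^6 m³
Δh = ΔV / (Sy × A) = 1.512 × 10^6 / (0.08 × 1 × 10^7) = 1.89 m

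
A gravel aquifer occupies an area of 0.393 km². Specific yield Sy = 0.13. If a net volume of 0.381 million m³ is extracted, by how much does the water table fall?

A = 0.393 km² = 3.93 × 10^5 m²
ΔV = 0.381 million m³ = 3.81 × 10^5 m³
Δh = ΔV / (Sy × A) = 3.81 × 10^5 m³ / (0.13 × 3.93 × 10^5 m²) = 7.457 m

Δh ≈ 7.46 m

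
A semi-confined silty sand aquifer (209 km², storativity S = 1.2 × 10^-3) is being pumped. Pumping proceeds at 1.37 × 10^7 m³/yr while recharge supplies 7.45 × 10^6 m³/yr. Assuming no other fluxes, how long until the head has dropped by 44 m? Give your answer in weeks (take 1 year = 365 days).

A = 209 km² = 2.09 × 10^8 m²
ΔV = S × A × Δh = 0.0012 × 2.09 × 10^8 × 44 = 1.104 × 10^7 m³
Net withdrawal = 1.37 × 10^7 − 7.45 × 10^6 = 6.25 × 10^6 m³/yr = 17120 m³/d
t = ΔV / Q = 1.104 × 10^7 m³ / 17120 m³/d = 644.5 d
t = 644.5 d ≈ 92.07 weeks

t ≈ 92.1 weeks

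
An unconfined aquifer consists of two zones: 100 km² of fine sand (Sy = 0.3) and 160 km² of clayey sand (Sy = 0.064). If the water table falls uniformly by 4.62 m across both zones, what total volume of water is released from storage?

ΔV ≈ 1.86 × 10^8 m³

A₁ = 100 km² = 1 × 10^8 m²; A₂ = 160 km² = 1.6 × 10^8 m²
ΔV₁ = 0.3 × 1 × 10^8 × 4.62 = 1.386 × 10^8 m³
ΔV₂ = 0.064 × 1.6 × 10^8 × 4.62 = 4.731 × 10^7 m³
ΔV = ΔV₁ + ΔV₂ = 1.859 × 10^8 m³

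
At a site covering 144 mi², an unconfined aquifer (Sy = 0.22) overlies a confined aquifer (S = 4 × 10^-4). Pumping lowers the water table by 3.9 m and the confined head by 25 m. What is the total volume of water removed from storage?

ΔV ≈ 3.24 × 10^8 m³

A = 144 mi² = 3.73 × 10^8 m²
Unconfined: ΔV_u = Sy × A × Δh_u = 0.22 × 3.73 × 10^8 × 3.9 = 3.2 × 10^8 m³
Confined: ΔV_c = S × A × Δh_c = 4 × 10^-4 × 3.73 × 10^8 × 25 = 3.73 × 10^6 m³
Total ΔV = 3.2 × 10^8 + 3.73 × 10^6 = 3.237 × 10^8 m³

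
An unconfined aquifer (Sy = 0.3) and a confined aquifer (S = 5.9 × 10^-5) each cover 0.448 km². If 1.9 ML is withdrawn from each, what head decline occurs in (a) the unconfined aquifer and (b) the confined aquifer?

Δh_u ≈ 0.0141 m; Δh_c ≈ 71.9 m

A = 0.448 km² = 4.48 × 10^5 m²
ΔV = 1.9 ML = 1900 m³
Unconfined: Δh_u = ΔV/(Sy·A) = 1900/(0.3 × 4.48 × 10^5) = 0.01414 m
Confined: Δh_c = ΔV/(S·A) = 1900/(5.9 × 10^-5 × 4.48 × 10^5) = 71.88 m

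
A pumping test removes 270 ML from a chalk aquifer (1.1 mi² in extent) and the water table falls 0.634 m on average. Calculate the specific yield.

Sy ≈ 0.15

A = 1.1 mi² = 2.849 × 10^6 m²
ΔV = 270 ML = 2.7 × 10^5 m³
Sy = ΔV / (A × Δh) = 2.7 × 10^5 m³ / (2.849 × 10^6 m² × 0.634 m) = 0.1495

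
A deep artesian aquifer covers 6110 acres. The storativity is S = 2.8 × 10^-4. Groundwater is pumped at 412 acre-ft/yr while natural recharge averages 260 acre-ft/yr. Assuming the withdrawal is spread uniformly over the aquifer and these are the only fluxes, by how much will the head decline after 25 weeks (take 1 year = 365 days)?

Δh ≈ 13 m

A = 6110 acres = 2.473 × 10^7 m²
Net abstraction = 412 − 260 = 152 acre-ft/yr
Q_net = 152 acre-ft/yr = 513.7 m³/d
t = 25 weeks = 175 d
ΔV = Q × t = 513.7 m³/d × 175 d = 89890 m³
Δh = ΔV / (S × A) = 89890 / (2.8 × 10^-4 × 2.473 × 10^7) = 12.98 m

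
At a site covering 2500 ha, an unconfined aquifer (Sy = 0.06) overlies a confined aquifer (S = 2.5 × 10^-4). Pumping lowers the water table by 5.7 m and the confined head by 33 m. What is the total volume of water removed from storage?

A = 2500 ha = 2.5 × 10^7 m²
Unconfined: ΔV_u = Sy × A × Δh_u = 0.06 × 2.5 × 10^7 × 5.7 = 8.55 × 10^6 m³
Confined: ΔV_c = S × A × Δh_c = 2.5 × 10^-4 × 2.5 × 10^7 × 33 = 2.062 × 10^5 m³
Total ΔV = 8.55 × 10^6 + 2.062 × 10^5 = 8.756 × 10^6 m³

ΔV ≈ 8.76 × 10^6 m³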